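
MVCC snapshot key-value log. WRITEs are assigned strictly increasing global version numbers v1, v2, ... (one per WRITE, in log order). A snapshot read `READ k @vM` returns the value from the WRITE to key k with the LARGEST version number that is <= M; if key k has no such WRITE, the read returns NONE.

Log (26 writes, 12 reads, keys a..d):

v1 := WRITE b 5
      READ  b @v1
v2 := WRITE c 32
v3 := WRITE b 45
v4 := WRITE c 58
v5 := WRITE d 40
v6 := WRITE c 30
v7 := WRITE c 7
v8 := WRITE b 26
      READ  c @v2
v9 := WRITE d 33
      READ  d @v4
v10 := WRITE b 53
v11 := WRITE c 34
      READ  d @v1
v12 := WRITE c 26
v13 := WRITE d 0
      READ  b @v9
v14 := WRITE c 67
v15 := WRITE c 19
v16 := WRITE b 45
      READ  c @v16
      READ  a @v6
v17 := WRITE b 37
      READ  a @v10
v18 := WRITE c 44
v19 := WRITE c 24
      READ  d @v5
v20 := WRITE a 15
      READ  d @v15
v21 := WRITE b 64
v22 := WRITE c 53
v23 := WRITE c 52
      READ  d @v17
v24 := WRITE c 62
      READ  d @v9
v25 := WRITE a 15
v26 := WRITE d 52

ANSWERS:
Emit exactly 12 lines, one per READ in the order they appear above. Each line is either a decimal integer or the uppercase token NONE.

Answer: 5
32
NONE
NONE
26
19
NONE
NONE
40
0
0
33

Derivation:
v1: WRITE b=5  (b history now [(1, 5)])
READ b @v1: history=[(1, 5)] -> pick v1 -> 5
v2: WRITE c=32  (c history now [(2, 32)])
v3: WRITE b=45  (b history now [(1, 5), (3, 45)])
v4: WRITE c=58  (c history now [(2, 32), (4, 58)])
v5: WRITE d=40  (d history now [(5, 40)])
v6: WRITE c=30  (c history now [(2, 32), (4, 58), (6, 30)])
v7: WRITE c=7  (c history now [(2, 32), (4, 58), (6, 30), (7, 7)])
v8: WRITE b=26  (b history now [(1, 5), (3, 45), (8, 26)])
READ c @v2: history=[(2, 32), (4, 58), (6, 30), (7, 7)] -> pick v2 -> 32
v9: WRITE d=33  (d history now [(5, 40), (9, 33)])
READ d @v4: history=[(5, 40), (9, 33)] -> no version <= 4 -> NONE
v10: WRITE b=53  (b history now [(1, 5), (3, 45), (8, 26), (10, 53)])
v11: WRITE c=34  (c history now [(2, 32), (4, 58), (6, 30), (7, 7), (11, 34)])
READ d @v1: history=[(5, 40), (9, 33)] -> no version <= 1 -> NONE
v12: WRITE c=26  (c history now [(2, 32), (4, 58), (6, 30), (7, 7), (11, 34), (12, 26)])
v13: WRITE d=0  (d history now [(5, 40), (9, 33), (13, 0)])
READ b @v9: history=[(1, 5), (3, 45), (8, 26), (10, 53)] -> pick v8 -> 26
v14: WRITE c=67  (c history now [(2, 32), (4, 58), (6, 30), (7, 7), (11, 34), (12, 26), (14, 67)])
v15: WRITE c=19  (c history now [(2, 32), (4, 58), (6, 30), (7, 7), (11, 34), (12, 26), (14, 67), (15, 19)])
v16: WRITE b=45  (b history now [(1, 5), (3, 45), (8, 26), (10, 53), (16, 45)])
READ c @v16: history=[(2, 32), (4, 58), (6, 30), (7, 7), (11, 34), (12, 26), (14, 67), (15, 19)] -> pick v15 -> 19
READ a @v6: history=[] -> no version <= 6 -> NONE
v17: WRITE b=37  (b history now [(1, 5), (3, 45), (8, 26), (10, 53), (16, 45), (17, 37)])
READ a @v10: history=[] -> no version <= 10 -> NONE
v18: WRITE c=44  (c history now [(2, 32), (4, 58), (6, 30), (7, 7), (11, 34), (12, 26), (14, 67), (15, 19), (18, 44)])
v19: WRITE c=24  (c history now [(2, 32), (4, 58), (6, 30), (7, 7), (11, 34), (12, 26), (14, 67), (15, 19), (18, 44), (19, 24)])
READ d @v5: history=[(5, 40), (9, 33), (13, 0)] -> pick v5 -> 40
v20: WRITE a=15  (a history now [(20, 15)])
READ d @v15: history=[(5, 40), (9, 33), (13, 0)] -> pick v13 -> 0
v21: WRITE b=64  (b history now [(1, 5), (3, 45), (8, 26), (10, 53), (16, 45), (17, 37), (21, 64)])
v22: WRITE c=53  (c history now [(2, 32), (4, 58), (6, 30), (7, 7), (11, 34), (12, 26), (14, 67), (15, 19), (18, 44), (19, 24), (22, 53)])
v23: WRITE c=52  (c history now [(2, 32), (4, 58), (6, 30), (7, 7), (11, 34), (12, 26), (14, 67), (15, 19), (18, 44), (19, 24), (22, 53), (23, 52)])
READ d @v17: history=[(5, 40), (9, 33), (13, 0)] -> pick v13 -> 0
v24: WRITE c=62  (c history now [(2, 32), (4, 58), (6, 30), (7, 7), (11, 34), (12, 26), (14, 67), (15, 19), (18, 44), (19, 24), (22, 53), (23, 52), (24, 62)])
READ d @v9: history=[(5, 40), (9, 33), (13, 0)] -> pick v9 -> 33
v25: WRITE a=15  (a history now [(20, 15), (25, 15)])
v26: WRITE d=52  (d history now [(5, 40), (9, 33), (13, 0), (26, 52)])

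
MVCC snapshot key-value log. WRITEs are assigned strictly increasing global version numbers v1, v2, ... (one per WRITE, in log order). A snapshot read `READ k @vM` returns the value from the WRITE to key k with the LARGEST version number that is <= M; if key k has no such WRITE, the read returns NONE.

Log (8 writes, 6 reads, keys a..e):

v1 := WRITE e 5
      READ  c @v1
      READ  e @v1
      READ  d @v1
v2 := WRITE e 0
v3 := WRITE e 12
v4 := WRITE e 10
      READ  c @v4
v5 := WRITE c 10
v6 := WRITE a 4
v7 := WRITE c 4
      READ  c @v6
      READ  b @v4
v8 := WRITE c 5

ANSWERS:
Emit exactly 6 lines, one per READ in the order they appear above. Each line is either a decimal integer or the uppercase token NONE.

v1: WRITE e=5  (e history now [(1, 5)])
READ c @v1: history=[] -> no version <= 1 -> NONE
READ e @v1: history=[(1, 5)] -> pick v1 -> 5
READ d @v1: history=[] -> no version <= 1 -> NONE
v2: WRITE e=0  (e history now [(1, 5), (2, 0)])
v3: WRITE e=12  (e history now [(1, 5), (2, 0), (3, 12)])
v4: WRITE e=10  (e history now [(1, 5), (2, 0), (3, 12), (4, 10)])
READ c @v4: history=[] -> no version <= 4 -> NONE
v5: WRITE c=10  (c history now [(5, 10)])
v6: WRITE a=4  (a history now [(6, 4)])
v7: WRITE c=4  (c history now [(5, 10), (7, 4)])
READ c @v6: history=[(5, 10), (7, 4)] -> pick v5 -> 10
READ b @v4: history=[] -> no version <= 4 -> NONE
v8: WRITE c=5  (c history now [(5, 10), (7, 4), (8, 5)])

Answer: NONE
5
NONE
NONE
10
NONE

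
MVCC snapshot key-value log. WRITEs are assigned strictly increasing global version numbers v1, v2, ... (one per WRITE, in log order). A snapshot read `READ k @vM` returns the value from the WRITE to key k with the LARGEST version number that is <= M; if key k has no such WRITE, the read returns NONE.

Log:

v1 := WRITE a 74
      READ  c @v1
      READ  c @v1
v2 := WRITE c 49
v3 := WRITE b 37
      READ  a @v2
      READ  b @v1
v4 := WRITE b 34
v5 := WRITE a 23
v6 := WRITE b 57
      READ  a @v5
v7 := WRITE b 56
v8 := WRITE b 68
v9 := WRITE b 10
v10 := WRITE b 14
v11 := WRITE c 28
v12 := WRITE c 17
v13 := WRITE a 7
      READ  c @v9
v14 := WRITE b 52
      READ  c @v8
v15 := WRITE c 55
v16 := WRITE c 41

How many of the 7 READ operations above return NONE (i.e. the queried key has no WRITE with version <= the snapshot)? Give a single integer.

Answer: 3

Derivation:
v1: WRITE a=74  (a history now [(1, 74)])
READ c @v1: history=[] -> no version <= 1 -> NONE
READ c @v1: history=[] -> no version <= 1 -> NONE
v2: WRITE c=49  (c history now [(2, 49)])
v3: WRITE b=37  (b history now [(3, 37)])
READ a @v2: history=[(1, 74)] -> pick v1 -> 74
READ b @v1: history=[(3, 37)] -> no version <= 1 -> NONE
v4: WRITE b=34  (b history now [(3, 37), (4, 34)])
v5: WRITE a=23  (a history now [(1, 74), (5, 23)])
v6: WRITE b=57  (b history now [(3, 37), (4, 34), (6, 57)])
READ a @v5: history=[(1, 74), (5, 23)] -> pick v5 -> 23
v7: WRITE b=56  (b history now [(3, 37), (4, 34), (6, 57), (7, 56)])
v8: WRITE b=68  (b history now [(3, 37), (4, 34), (6, 57), (7, 56), (8, 68)])
v9: WRITE b=10  (b history now [(3, 37), (4, 34), (6, 57), (7, 56), (8, 68), (9, 10)])
v10: WRITE b=14  (b history now [(3, 37), (4, 34), (6, 57), (7, 56), (8, 68), (9, 10), (10, 14)])
v11: WRITE c=28  (c history now [(2, 49), (11, 28)])
v12: WRITE c=17  (c history now [(2, 49), (11, 28), (12, 17)])
v13: WRITE a=7  (a history now [(1, 74), (5, 23), (13, 7)])
READ c @v9: history=[(2, 49), (11, 28), (12, 17)] -> pick v2 -> 49
v14: WRITE b=52  (b history now [(3, 37), (4, 34), (6, 57), (7, 56), (8, 68), (9, 10), (10, 14), (14, 52)])
READ c @v8: history=[(2, 49), (11, 28), (12, 17)] -> pick v2 -> 49
v15: WRITE c=55  (c history now [(2, 49), (11, 28), (12, 17), (15, 55)])
v16: WRITE c=41  (c history now [(2, 49), (11, 28), (12, 17), (15, 55), (16, 41)])
Read results in order: ['NONE', 'NONE', '74', 'NONE', '23', '49', '49']
NONE count = 3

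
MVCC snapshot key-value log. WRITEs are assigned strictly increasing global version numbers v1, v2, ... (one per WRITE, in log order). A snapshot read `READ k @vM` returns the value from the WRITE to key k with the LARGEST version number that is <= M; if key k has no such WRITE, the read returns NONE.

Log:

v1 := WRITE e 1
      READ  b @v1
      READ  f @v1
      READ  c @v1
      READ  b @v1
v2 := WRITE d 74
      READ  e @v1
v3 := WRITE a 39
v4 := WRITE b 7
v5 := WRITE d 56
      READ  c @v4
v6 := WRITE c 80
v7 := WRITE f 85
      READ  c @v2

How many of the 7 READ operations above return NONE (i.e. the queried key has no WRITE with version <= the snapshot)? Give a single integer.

v1: WRITE e=1  (e history now [(1, 1)])
READ b @v1: history=[] -> no version <= 1 -> NONE
READ f @v1: history=[] -> no version <= 1 -> NONE
READ c @v1: history=[] -> no version <= 1 -> NONE
READ b @v1: history=[] -> no version <= 1 -> NONE
v2: WRITE d=74  (d history now [(2, 74)])
READ e @v1: history=[(1, 1)] -> pick v1 -> 1
v3: WRITE a=39  (a history now [(3, 39)])
v4: WRITE b=7  (b history now [(4, 7)])
v5: WRITE d=56  (d history now [(2, 74), (5, 56)])
READ c @v4: history=[] -> no version <= 4 -> NONE
v6: WRITE c=80  (c history now [(6, 80)])
v7: WRITE f=85  (f history now [(7, 85)])
READ c @v2: history=[(6, 80)] -> no version <= 2 -> NONE
Read results in order: ['NONE', 'NONE', 'NONE', 'NONE', '1', 'NONE', 'NONE']
NONE count = 6

Answer: 6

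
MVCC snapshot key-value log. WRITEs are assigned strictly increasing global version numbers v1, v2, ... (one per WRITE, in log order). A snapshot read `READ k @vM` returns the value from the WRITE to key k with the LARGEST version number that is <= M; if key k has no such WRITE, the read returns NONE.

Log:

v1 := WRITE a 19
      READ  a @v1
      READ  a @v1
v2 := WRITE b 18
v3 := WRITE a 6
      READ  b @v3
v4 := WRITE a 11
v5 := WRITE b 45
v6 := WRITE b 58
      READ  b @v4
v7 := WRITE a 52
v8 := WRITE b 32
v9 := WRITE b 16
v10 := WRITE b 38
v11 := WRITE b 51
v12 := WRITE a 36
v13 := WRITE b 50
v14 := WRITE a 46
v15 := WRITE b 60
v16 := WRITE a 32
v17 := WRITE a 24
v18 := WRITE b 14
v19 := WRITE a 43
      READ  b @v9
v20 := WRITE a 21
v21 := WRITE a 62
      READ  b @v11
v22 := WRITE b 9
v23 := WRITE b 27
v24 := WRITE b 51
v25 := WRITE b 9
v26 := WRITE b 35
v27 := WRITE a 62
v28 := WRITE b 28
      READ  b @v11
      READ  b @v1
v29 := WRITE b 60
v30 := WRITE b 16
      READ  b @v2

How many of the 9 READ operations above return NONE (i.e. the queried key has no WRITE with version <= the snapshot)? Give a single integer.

Answer: 1

Derivation:
v1: WRITE a=19  (a history now [(1, 19)])
READ a @v1: history=[(1, 19)] -> pick v1 -> 19
READ a @v1: history=[(1, 19)] -> pick v1 -> 19
v2: WRITE b=18  (b history now [(2, 18)])
v3: WRITE a=6  (a history now [(1, 19), (3, 6)])
READ b @v3: history=[(2, 18)] -> pick v2 -> 18
v4: WRITE a=11  (a history now [(1, 19), (3, 6), (4, 11)])
v5: WRITE b=45  (b history now [(2, 18), (5, 45)])
v6: WRITE b=58  (b history now [(2, 18), (5, 45), (6, 58)])
READ b @v4: history=[(2, 18), (5, 45), (6, 58)] -> pick v2 -> 18
v7: WRITE a=52  (a history now [(1, 19), (3, 6), (4, 11), (7, 52)])
v8: WRITE b=32  (b history now [(2, 18), (5, 45), (6, 58), (8, 32)])
v9: WRITE b=16  (b history now [(2, 18), (5, 45), (6, 58), (8, 32), (9, 16)])
v10: WRITE b=38  (b history now [(2, 18), (5, 45), (6, 58), (8, 32), (9, 16), (10, 38)])
v11: WRITE b=51  (b history now [(2, 18), (5, 45), (6, 58), (8, 32), (9, 16), (10, 38), (11, 51)])
v12: WRITE a=36  (a history now [(1, 19), (3, 6), (4, 11), (7, 52), (12, 36)])
v13: WRITE b=50  (b history now [(2, 18), (5, 45), (6, 58), (8, 32), (9, 16), (10, 38), (11, 51), (13, 50)])
v14: WRITE a=46  (a history now [(1, 19), (3, 6), (4, 11), (7, 52), (12, 36), (14, 46)])
v15: WRITE b=60  (b history now [(2, 18), (5, 45), (6, 58), (8, 32), (9, 16), (10, 38), (11, 51), (13, 50), (15, 60)])
v16: WRITE a=32  (a history now [(1, 19), (3, 6), (4, 11), (7, 52), (12, 36), (14, 46), (16, 32)])
v17: WRITE a=24  (a history now [(1, 19), (3, 6), (4, 11), (7, 52), (12, 36), (14, 46), (16, 32), (17, 24)])
v18: WRITE b=14  (b history now [(2, 18), (5, 45), (6, 58), (8, 32), (9, 16), (10, 38), (11, 51), (13, 50), (15, 60), (18, 14)])
v19: WRITE a=43  (a history now [(1, 19), (3, 6), (4, 11), (7, 52), (12, 36), (14, 46), (16, 32), (17, 24), (19, 43)])
READ b @v9: history=[(2, 18), (5, 45), (6, 58), (8, 32), (9, 16), (10, 38), (11, 51), (13, 50), (15, 60), (18, 14)] -> pick v9 -> 16
v20: WRITE a=21  (a history now [(1, 19), (3, 6), (4, 11), (7, 52), (12, 36), (14, 46), (16, 32), (17, 24), (19, 43), (20, 21)])
v21: WRITE a=62  (a history now [(1, 19), (3, 6), (4, 11), (7, 52), (12, 36), (14, 46), (16, 32), (17, 24), (19, 43), (20, 21), (21, 62)])
READ b @v11: history=[(2, 18), (5, 45), (6, 58), (8, 32), (9, 16), (10, 38), (11, 51), (13, 50), (15, 60), (18, 14)] -> pick v11 -> 51
v22: WRITE b=9  (b history now [(2, 18), (5, 45), (6, 58), (8, 32), (9, 16), (10, 38), (11, 51), (13, 50), (15, 60), (18, 14), (22, 9)])
v23: WRITE b=27  (b history now [(2, 18), (5, 45), (6, 58), (8, 32), (9, 16), (10, 38), (11, 51), (13, 50), (15, 60), (18, 14), (22, 9), (23, 27)])
v24: WRITE b=51  (b history now [(2, 18), (5, 45), (6, 58), (8, 32), (9, 16), (10, 38), (11, 51), (13, 50), (15, 60), (18, 14), (22, 9), (23, 27), (24, 51)])
v25: WRITE b=9  (b history now [(2, 18), (5, 45), (6, 58), (8, 32), (9, 16), (10, 38), (11, 51), (13, 50), (15, 60), (18, 14), (22, 9), (23, 27), (24, 51), (25, 9)])
v26: WRITE b=35  (b history now [(2, 18), (5, 45), (6, 58), (8, 32), (9, 16), (10, 38), (11, 51), (13, 50), (15, 60), (18, 14), (22, 9), (23, 27), (24, 51), (25, 9), (26, 35)])
v27: WRITE a=62  (a history now [(1, 19), (3, 6), (4, 11), (7, 52), (12, 36), (14, 46), (16, 32), (17, 24), (19, 43), (20, 21), (21, 62), (27, 62)])
v28: WRITE b=28  (b history now [(2, 18), (5, 45), (6, 58), (8, 32), (9, 16), (10, 38), (11, 51), (13, 50), (15, 60), (18, 14), (22, 9), (23, 27), (24, 51), (25, 9), (26, 35), (28, 28)])
READ b @v11: history=[(2, 18), (5, 45), (6, 58), (8, 32), (9, 16), (10, 38), (11, 51), (13, 50), (15, 60), (18, 14), (22, 9), (23, 27), (24, 51), (25, 9), (26, 35), (28, 28)] -> pick v11 -> 51
READ b @v1: history=[(2, 18), (5, 45), (6, 58), (8, 32), (9, 16), (10, 38), (11, 51), (13, 50), (15, 60), (18, 14), (22, 9), (23, 27), (24, 51), (25, 9), (26, 35), (28, 28)] -> no version <= 1 -> NONE
v29: WRITE b=60  (b history now [(2, 18), (5, 45), (6, 58), (8, 32), (9, 16), (10, 38), (11, 51), (13, 50), (15, 60), (18, 14), (22, 9), (23, 27), (24, 51), (25, 9), (26, 35), (28, 28), (29, 60)])
v30: WRITE b=16  (b history now [(2, 18), (5, 45), (6, 58), (8, 32), (9, 16), (10, 38), (11, 51), (13, 50), (15, 60), (18, 14), (22, 9), (23, 27), (24, 51), (25, 9), (26, 35), (28, 28), (29, 60), (30, 16)])
READ b @v2: history=[(2, 18), (5, 45), (6, 58), (8, 32), (9, 16), (10, 38), (11, 51), (13, 50), (15, 60), (18, 14), (22, 9), (23, 27), (24, 51), (25, 9), (26, 35), (28, 28), (29, 60), (30, 16)] -> pick v2 -> 18
Read results in order: ['19', '19', '18', '18', '16', '51', '51', 'NONE', '18']
NONE count = 1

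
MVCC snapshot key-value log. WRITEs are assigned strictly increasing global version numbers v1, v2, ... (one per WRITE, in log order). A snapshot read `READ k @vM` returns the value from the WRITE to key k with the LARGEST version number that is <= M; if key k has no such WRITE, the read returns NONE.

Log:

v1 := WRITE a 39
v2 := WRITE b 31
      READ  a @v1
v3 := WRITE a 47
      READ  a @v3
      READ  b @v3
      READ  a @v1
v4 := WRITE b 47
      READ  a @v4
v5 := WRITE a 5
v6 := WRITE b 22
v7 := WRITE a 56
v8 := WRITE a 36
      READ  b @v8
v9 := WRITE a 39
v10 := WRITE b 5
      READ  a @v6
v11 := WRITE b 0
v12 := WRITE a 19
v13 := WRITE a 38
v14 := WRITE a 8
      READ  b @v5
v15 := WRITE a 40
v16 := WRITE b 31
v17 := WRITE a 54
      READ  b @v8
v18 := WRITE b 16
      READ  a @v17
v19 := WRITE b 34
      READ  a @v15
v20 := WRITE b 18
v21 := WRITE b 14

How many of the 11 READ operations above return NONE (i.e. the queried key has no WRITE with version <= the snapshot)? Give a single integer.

Answer: 0

Derivation:
v1: WRITE a=39  (a history now [(1, 39)])
v2: WRITE b=31  (b history now [(2, 31)])
READ a @v1: history=[(1, 39)] -> pick v1 -> 39
v3: WRITE a=47  (a history now [(1, 39), (3, 47)])
READ a @v3: history=[(1, 39), (3, 47)] -> pick v3 -> 47
READ b @v3: history=[(2, 31)] -> pick v2 -> 31
READ a @v1: history=[(1, 39), (3, 47)] -> pick v1 -> 39
v4: WRITE b=47  (b history now [(2, 31), (4, 47)])
READ a @v4: history=[(1, 39), (3, 47)] -> pick v3 -> 47
v5: WRITE a=5  (a history now [(1, 39), (3, 47), (5, 5)])
v6: WRITE b=22  (b history now [(2, 31), (4, 47), (6, 22)])
v7: WRITE a=56  (a history now [(1, 39), (3, 47), (5, 5), (7, 56)])
v8: WRITE a=36  (a history now [(1, 39), (3, 47), (5, 5), (7, 56), (8, 36)])
READ b @v8: history=[(2, 31), (4, 47), (6, 22)] -> pick v6 -> 22
v9: WRITE a=39  (a history now [(1, 39), (3, 47), (5, 5), (7, 56), (8, 36), (9, 39)])
v10: WRITE b=5  (b history now [(2, 31), (4, 47), (6, 22), (10, 5)])
READ a @v6: history=[(1, 39), (3, 47), (5, 5), (7, 56), (8, 36), (9, 39)] -> pick v5 -> 5
v11: WRITE b=0  (b history now [(2, 31), (4, 47), (6, 22), (10, 5), (11, 0)])
v12: WRITE a=19  (a history now [(1, 39), (3, 47), (5, 5), (7, 56), (8, 36), (9, 39), (12, 19)])
v13: WRITE a=38  (a history now [(1, 39), (3, 47), (5, 5), (7, 56), (8, 36), (9, 39), (12, 19), (13, 38)])
v14: WRITE a=8  (a history now [(1, 39), (3, 47), (5, 5), (7, 56), (8, 36), (9, 39), (12, 19), (13, 38), (14, 8)])
READ b @v5: history=[(2, 31), (4, 47), (6, 22), (10, 5), (11, 0)] -> pick v4 -> 47
v15: WRITE a=40  (a history now [(1, 39), (3, 47), (5, 5), (7, 56), (8, 36), (9, 39), (12, 19), (13, 38), (14, 8), (15, 40)])
v16: WRITE b=31  (b history now [(2, 31), (4, 47), (6, 22), (10, 5), (11, 0), (16, 31)])
v17: WRITE a=54  (a history now [(1, 39), (3, 47), (5, 5), (7, 56), (8, 36), (9, 39), (12, 19), (13, 38), (14, 8), (15, 40), (17, 54)])
READ b @v8: history=[(2, 31), (4, 47), (6, 22), (10, 5), (11, 0), (16, 31)] -> pick v6 -> 22
v18: WRITE b=16  (b history now [(2, 31), (4, 47), (6, 22), (10, 5), (11, 0), (16, 31), (18, 16)])
READ a @v17: history=[(1, 39), (3, 47), (5, 5), (7, 56), (8, 36), (9, 39), (12, 19), (13, 38), (14, 8), (15, 40), (17, 54)] -> pick v17 -> 54
v19: WRITE b=34  (b history now [(2, 31), (4, 47), (6, 22), (10, 5), (11, 0), (16, 31), (18, 16), (19, 34)])
READ a @v15: history=[(1, 39), (3, 47), (5, 5), (7, 56), (8, 36), (9, 39), (12, 19), (13, 38), (14, 8), (15, 40), (17, 54)] -> pick v15 -> 40
v20: WRITE b=18  (b history now [(2, 31), (4, 47), (6, 22), (10, 5), (11, 0), (16, 31), (18, 16), (19, 34), (20, 18)])
v21: WRITE b=14  (b history now [(2, 31), (4, 47), (6, 22), (10, 5), (11, 0), (16, 31), (18, 16), (19, 34), (20, 18), (21, 14)])
Read results in order: ['39', '47', '31', '39', '47', '22', '5', '47', '22', '54', '40']
NONE count = 0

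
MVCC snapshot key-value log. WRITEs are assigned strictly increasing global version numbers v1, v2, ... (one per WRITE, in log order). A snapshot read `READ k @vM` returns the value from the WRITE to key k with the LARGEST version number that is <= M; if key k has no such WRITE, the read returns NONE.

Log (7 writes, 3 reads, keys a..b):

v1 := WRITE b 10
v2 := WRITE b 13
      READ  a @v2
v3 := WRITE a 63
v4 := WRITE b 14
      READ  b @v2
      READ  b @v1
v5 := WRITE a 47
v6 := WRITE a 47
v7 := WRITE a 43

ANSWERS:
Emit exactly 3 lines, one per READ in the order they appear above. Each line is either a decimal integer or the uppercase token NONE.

Answer: NONE
13
10

Derivation:
v1: WRITE b=10  (b history now [(1, 10)])
v2: WRITE b=13  (b history now [(1, 10), (2, 13)])
READ a @v2: history=[] -> no version <= 2 -> NONE
v3: WRITE a=63  (a history now [(3, 63)])
v4: WRITE b=14  (b history now [(1, 10), (2, 13), (4, 14)])
READ b @v2: history=[(1, 10), (2, 13), (4, 14)] -> pick v2 -> 13
READ b @v1: history=[(1, 10), (2, 13), (4, 14)] -> pick v1 -> 10
v5: WRITE a=47  (a history now [(3, 63), (5, 47)])
v6: WRITE a=47  (a history now [(3, 63), (5, 47), (6, 47)])
v7: WRITE a=43  (a history now [(3, 63), (5, 47), (6, 47), (7, 43)])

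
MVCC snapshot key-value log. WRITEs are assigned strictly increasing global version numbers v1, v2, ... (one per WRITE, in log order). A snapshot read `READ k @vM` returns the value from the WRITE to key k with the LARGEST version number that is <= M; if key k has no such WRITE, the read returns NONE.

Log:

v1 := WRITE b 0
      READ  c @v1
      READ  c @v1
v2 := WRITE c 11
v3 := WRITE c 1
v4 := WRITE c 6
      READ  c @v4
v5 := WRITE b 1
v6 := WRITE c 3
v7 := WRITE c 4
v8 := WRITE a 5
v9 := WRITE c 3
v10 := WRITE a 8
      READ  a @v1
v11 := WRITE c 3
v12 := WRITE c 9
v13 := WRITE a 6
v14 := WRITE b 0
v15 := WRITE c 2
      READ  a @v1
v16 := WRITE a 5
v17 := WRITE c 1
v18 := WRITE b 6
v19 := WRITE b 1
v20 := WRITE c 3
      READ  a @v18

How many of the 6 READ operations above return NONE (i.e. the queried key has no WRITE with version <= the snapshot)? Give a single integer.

v1: WRITE b=0  (b history now [(1, 0)])
READ c @v1: history=[] -> no version <= 1 -> NONE
READ c @v1: history=[] -> no version <= 1 -> NONE
v2: WRITE c=11  (c history now [(2, 11)])
v3: WRITE c=1  (c history now [(2, 11), (3, 1)])
v4: WRITE c=6  (c history now [(2, 11), (3, 1), (4, 6)])
READ c @v4: history=[(2, 11), (3, 1), (4, 6)] -> pick v4 -> 6
v5: WRITE b=1  (b history now [(1, 0), (5, 1)])
v6: WRITE c=3  (c history now [(2, 11), (3, 1), (4, 6), (6, 3)])
v7: WRITE c=4  (c history now [(2, 11), (3, 1), (4, 6), (6, 3), (7, 4)])
v8: WRITE a=5  (a history now [(8, 5)])
v9: WRITE c=3  (c history now [(2, 11), (3, 1), (4, 6), (6, 3), (7, 4), (9, 3)])
v10: WRITE a=8  (a history now [(8, 5), (10, 8)])
READ a @v1: history=[(8, 5), (10, 8)] -> no version <= 1 -> NONE
v11: WRITE c=3  (c history now [(2, 11), (3, 1), (4, 6), (6, 3), (7, 4), (9, 3), (11, 3)])
v12: WRITE c=9  (c history now [(2, 11), (3, 1), (4, 6), (6, 3), (7, 4), (9, 3), (11, 3), (12, 9)])
v13: WRITE a=6  (a history now [(8, 5), (10, 8), (13, 6)])
v14: WRITE b=0  (b history now [(1, 0), (5, 1), (14, 0)])
v15: WRITE c=2  (c history now [(2, 11), (3, 1), (4, 6), (6, 3), (7, 4), (9, 3), (11, 3), (12, 9), (15, 2)])
READ a @v1: history=[(8, 5), (10, 8), (13, 6)] -> no version <= 1 -> NONE
v16: WRITE a=5  (a history now [(8, 5), (10, 8), (13, 6), (16, 5)])
v17: WRITE c=1  (c history now [(2, 11), (3, 1), (4, 6), (6, 3), (7, 4), (9, 3), (11, 3), (12, 9), (15, 2), (17, 1)])
v18: WRITE b=6  (b history now [(1, 0), (5, 1), (14, 0), (18, 6)])
v19: WRITE b=1  (b history now [(1, 0), (5, 1), (14, 0), (18, 6), (19, 1)])
v20: WRITE c=3  (c history now [(2, 11), (3, 1), (4, 6), (6, 3), (7, 4), (9, 3), (11, 3), (12, 9), (15, 2), (17, 1), (20, 3)])
READ a @v18: history=[(8, 5), (10, 8), (13, 6), (16, 5)] -> pick v16 -> 5
Read results in order: ['NONE', 'NONE', '6', 'NONE', 'NONE', '5']
NONE count = 4

Answer: 4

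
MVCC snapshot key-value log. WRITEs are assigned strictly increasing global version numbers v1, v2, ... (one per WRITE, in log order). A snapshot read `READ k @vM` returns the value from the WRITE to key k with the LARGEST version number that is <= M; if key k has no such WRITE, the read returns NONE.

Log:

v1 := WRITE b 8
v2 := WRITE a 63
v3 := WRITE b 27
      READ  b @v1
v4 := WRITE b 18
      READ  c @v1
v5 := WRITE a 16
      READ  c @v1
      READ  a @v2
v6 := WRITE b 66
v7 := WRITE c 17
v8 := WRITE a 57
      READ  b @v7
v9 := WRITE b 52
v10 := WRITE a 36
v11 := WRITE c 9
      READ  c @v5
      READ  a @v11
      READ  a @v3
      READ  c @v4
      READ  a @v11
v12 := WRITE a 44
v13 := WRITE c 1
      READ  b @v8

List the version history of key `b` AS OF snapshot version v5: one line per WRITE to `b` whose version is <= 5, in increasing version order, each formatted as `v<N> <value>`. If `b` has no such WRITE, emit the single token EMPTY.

Answer: v1 8
v3 27
v4 18

Derivation:
Scan writes for key=b with version <= 5:
  v1 WRITE b 8 -> keep
  v2 WRITE a 63 -> skip
  v3 WRITE b 27 -> keep
  v4 WRITE b 18 -> keep
  v5 WRITE a 16 -> skip
  v6 WRITE b 66 -> drop (> snap)
  v7 WRITE c 17 -> skip
  v8 WRITE a 57 -> skip
  v9 WRITE b 52 -> drop (> snap)
  v10 WRITE a 36 -> skip
  v11 WRITE c 9 -> skip
  v12 WRITE a 44 -> skip
  v13 WRITE c 1 -> skip
Collected: [(1, 8), (3, 27), (4, 18)]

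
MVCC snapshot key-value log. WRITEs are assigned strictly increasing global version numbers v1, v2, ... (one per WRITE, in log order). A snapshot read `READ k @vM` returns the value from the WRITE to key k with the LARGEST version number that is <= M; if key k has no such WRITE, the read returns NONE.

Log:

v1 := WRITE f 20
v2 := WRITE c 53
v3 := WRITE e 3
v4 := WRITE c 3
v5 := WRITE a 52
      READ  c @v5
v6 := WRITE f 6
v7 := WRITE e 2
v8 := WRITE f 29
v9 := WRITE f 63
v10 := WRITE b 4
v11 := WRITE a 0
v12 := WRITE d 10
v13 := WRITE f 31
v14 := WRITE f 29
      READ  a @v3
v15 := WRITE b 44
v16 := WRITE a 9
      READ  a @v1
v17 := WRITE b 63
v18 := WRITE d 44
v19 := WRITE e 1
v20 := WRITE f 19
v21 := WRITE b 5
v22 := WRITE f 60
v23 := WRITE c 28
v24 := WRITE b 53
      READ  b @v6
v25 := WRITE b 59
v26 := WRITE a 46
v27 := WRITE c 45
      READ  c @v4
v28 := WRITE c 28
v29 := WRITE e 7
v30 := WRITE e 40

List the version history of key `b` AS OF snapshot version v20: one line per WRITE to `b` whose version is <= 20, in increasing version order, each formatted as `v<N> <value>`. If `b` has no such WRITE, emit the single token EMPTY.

Scan writes for key=b with version <= 20:
  v1 WRITE f 20 -> skip
  v2 WRITE c 53 -> skip
  v3 WRITE e 3 -> skip
  v4 WRITE c 3 -> skip
  v5 WRITE a 52 -> skip
  v6 WRITE f 6 -> skip
  v7 WRITE e 2 -> skip
  v8 WRITE f 29 -> skip
  v9 WRITE f 63 -> skip
  v10 WRITE b 4 -> keep
  v11 WRITE a 0 -> skip
  v12 WRITE d 10 -> skip
  v13 WRITE f 31 -> skip
  v14 WRITE f 29 -> skip
  v15 WRITE b 44 -> keep
  v16 WRITE a 9 -> skip
  v17 WRITE b 63 -> keep
  v18 WRITE d 44 -> skip
  v19 WRITE e 1 -> skip
  v20 WRITE f 19 -> skip
  v21 WRITE b 5 -> drop (> snap)
  v22 WRITE f 60 -> skip
  v23 WRITE c 28 -> skip
  v24 WRITE b 53 -> drop (> snap)
  v25 WRITE b 59 -> drop (> snap)
  v26 WRITE a 46 -> skip
  v27 WRITE c 45 -> skip
  v28 WRITE c 28 -> skip
  v29 WRITE e 7 -> skip
  v30 WRITE e 40 -> skip
Collected: [(10, 4), (15, 44), (17, 63)]

Answer: v10 4
v15 44
v17 63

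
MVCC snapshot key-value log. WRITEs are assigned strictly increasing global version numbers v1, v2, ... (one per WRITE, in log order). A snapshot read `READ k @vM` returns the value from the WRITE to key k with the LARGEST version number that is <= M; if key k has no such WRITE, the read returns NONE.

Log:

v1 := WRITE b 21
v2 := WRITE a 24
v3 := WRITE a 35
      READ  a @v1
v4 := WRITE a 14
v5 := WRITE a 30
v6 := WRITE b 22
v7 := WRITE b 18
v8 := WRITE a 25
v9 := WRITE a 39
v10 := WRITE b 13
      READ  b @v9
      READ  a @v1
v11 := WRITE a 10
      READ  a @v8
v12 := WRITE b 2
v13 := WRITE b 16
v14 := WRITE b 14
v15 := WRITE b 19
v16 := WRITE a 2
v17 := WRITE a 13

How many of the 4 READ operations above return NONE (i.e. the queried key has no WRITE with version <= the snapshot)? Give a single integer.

v1: WRITE b=21  (b history now [(1, 21)])
v2: WRITE a=24  (a history now [(2, 24)])
v3: WRITE a=35  (a history now [(2, 24), (3, 35)])
READ a @v1: history=[(2, 24), (3, 35)] -> no version <= 1 -> NONE
v4: WRITE a=14  (a history now [(2, 24), (3, 35), (4, 14)])
v5: WRITE a=30  (a history now [(2, 24), (3, 35), (4, 14), (5, 30)])
v6: WRITE b=22  (b history now [(1, 21), (6, 22)])
v7: WRITE b=18  (b history now [(1, 21), (6, 22), (7, 18)])
v8: WRITE a=25  (a history now [(2, 24), (3, 35), (4, 14), (5, 30), (8, 25)])
v9: WRITE a=39  (a history now [(2, 24), (3, 35), (4, 14), (5, 30), (8, 25), (9, 39)])
v10: WRITE b=13  (b history now [(1, 21), (6, 22), (7, 18), (10, 13)])
READ b @v9: history=[(1, 21), (6, 22), (7, 18), (10, 13)] -> pick v7 -> 18
READ a @v1: history=[(2, 24), (3, 35), (4, 14), (5, 30), (8, 25), (9, 39)] -> no version <= 1 -> NONE
v11: WRITE a=10  (a history now [(2, 24), (3, 35), (4, 14), (5, 30), (8, 25), (9, 39), (11, 10)])
READ a @v8: history=[(2, 24), (3, 35), (4, 14), (5, 30), (8, 25), (9, 39), (11, 10)] -> pick v8 -> 25
v12: WRITE b=2  (b history now [(1, 21), (6, 22), (7, 18), (10, 13), (12, 2)])
v13: WRITE b=16  (b history now [(1, 21), (6, 22), (7, 18), (10, 13), (12, 2), (13, 16)])
v14: WRITE b=14  (b history now [(1, 21), (6, 22), (7, 18), (10, 13), (12, 2), (13, 16), (14, 14)])
v15: WRITE b=19  (b history now [(1, 21), (6, 22), (7, 18), (10, 13), (12, 2), (13, 16), (14, 14), (15, 19)])
v16: WRITE a=2  (a history now [(2, 24), (3, 35), (4, 14), (5, 30), (8, 25), (9, 39), (11, 10), (16, 2)])
v17: WRITE a=13  (a history now [(2, 24), (3, 35), (4, 14), (5, 30), (8, 25), (9, 39), (11, 10), (16, 2), (17, 13)])
Read results in order: ['NONE', '18', 'NONE', '25']
NONE count = 2

Answer: 2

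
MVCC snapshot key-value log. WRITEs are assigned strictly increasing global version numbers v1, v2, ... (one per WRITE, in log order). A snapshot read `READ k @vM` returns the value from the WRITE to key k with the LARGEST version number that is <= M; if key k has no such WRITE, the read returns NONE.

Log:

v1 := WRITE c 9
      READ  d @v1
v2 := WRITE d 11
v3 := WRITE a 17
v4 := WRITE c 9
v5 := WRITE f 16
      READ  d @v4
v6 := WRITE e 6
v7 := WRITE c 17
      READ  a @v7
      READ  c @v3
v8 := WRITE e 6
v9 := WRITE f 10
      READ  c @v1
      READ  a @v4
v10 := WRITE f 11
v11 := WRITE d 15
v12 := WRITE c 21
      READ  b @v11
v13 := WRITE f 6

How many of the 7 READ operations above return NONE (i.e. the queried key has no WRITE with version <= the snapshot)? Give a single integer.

v1: WRITE c=9  (c history now [(1, 9)])
READ d @v1: history=[] -> no version <= 1 -> NONE
v2: WRITE d=11  (d history now [(2, 11)])
v3: WRITE a=17  (a history now [(3, 17)])
v4: WRITE c=9  (c history now [(1, 9), (4, 9)])
v5: WRITE f=16  (f history now [(5, 16)])
READ d @v4: history=[(2, 11)] -> pick v2 -> 11
v6: WRITE e=6  (e history now [(6, 6)])
v7: WRITE c=17  (c history now [(1, 9), (4, 9), (7, 17)])
READ a @v7: history=[(3, 17)] -> pick v3 -> 17
READ c @v3: history=[(1, 9), (4, 9), (7, 17)] -> pick v1 -> 9
v8: WRITE e=6  (e history now [(6, 6), (8, 6)])
v9: WRITE f=10  (f history now [(5, 16), (9, 10)])
READ c @v1: history=[(1, 9), (4, 9), (7, 17)] -> pick v1 -> 9
READ a @v4: history=[(3, 17)] -> pick v3 -> 17
v10: WRITE f=11  (f history now [(5, 16), (9, 10), (10, 11)])
v11: WRITE d=15  (d history now [(2, 11), (11, 15)])
v12: WRITE c=21  (c history now [(1, 9), (4, 9), (7, 17), (12, 21)])
READ b @v11: history=[] -> no version <= 11 -> NONE
v13: WRITE f=6  (f history now [(5, 16), (9, 10), (10, 11), (13, 6)])
Read results in order: ['NONE', '11', '17', '9', '9', '17', 'NONE']
NONE count = 2

Answer: 2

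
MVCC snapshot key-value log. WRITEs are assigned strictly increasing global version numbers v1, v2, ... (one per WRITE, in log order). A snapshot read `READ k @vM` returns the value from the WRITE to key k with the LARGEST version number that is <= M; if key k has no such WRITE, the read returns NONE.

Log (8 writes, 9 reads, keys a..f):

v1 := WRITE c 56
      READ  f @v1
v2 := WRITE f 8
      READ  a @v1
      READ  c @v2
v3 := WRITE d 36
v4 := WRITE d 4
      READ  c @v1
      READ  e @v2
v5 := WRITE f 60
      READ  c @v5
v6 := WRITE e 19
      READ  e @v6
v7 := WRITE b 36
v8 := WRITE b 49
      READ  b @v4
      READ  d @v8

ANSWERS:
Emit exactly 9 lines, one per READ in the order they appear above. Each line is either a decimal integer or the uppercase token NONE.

v1: WRITE c=56  (c history now [(1, 56)])
READ f @v1: history=[] -> no version <= 1 -> NONE
v2: WRITE f=8  (f history now [(2, 8)])
READ a @v1: history=[] -> no version <= 1 -> NONE
READ c @v2: history=[(1, 56)] -> pick v1 -> 56
v3: WRITE d=36  (d history now [(3, 36)])
v4: WRITE d=4  (d history now [(3, 36), (4, 4)])
READ c @v1: history=[(1, 56)] -> pick v1 -> 56
READ e @v2: history=[] -> no version <= 2 -> NONE
v5: WRITE f=60  (f history now [(2, 8), (5, 60)])
READ c @v5: history=[(1, 56)] -> pick v1 -> 56
v6: WRITE e=19  (e history now [(6, 19)])
READ e @v6: history=[(6, 19)] -> pick v6 -> 19
v7: WRITE b=36  (b history now [(7, 36)])
v8: WRITE b=49  (b history now [(7, 36), (8, 49)])
READ b @v4: history=[(7, 36), (8, 49)] -> no version <= 4 -> NONE
READ d @v8: history=[(3, 36), (4, 4)] -> pick v4 -> 4

Answer: NONE
NONE
56
56
NONE
56
19
NONE
4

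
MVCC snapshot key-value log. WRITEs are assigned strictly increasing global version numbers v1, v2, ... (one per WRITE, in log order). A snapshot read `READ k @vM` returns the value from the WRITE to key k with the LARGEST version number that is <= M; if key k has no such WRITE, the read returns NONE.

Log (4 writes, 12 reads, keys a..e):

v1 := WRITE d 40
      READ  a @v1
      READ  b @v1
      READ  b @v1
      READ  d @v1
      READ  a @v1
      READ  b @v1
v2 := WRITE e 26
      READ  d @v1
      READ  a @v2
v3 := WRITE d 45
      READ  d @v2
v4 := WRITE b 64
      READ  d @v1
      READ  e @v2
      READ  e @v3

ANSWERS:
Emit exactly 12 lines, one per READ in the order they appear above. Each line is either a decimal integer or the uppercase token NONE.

v1: WRITE d=40  (d history now [(1, 40)])
READ a @v1: history=[] -> no version <= 1 -> NONE
READ b @v1: history=[] -> no version <= 1 -> NONE
READ b @v1: history=[] -> no version <= 1 -> NONE
READ d @v1: history=[(1, 40)] -> pick v1 -> 40
READ a @v1: history=[] -> no version <= 1 -> NONE
READ b @v1: history=[] -> no version <= 1 -> NONE
v2: WRITE e=26  (e history now [(2, 26)])
READ d @v1: history=[(1, 40)] -> pick v1 -> 40
READ a @v2: history=[] -> no version <= 2 -> NONE
v3: WRITE d=45  (d history now [(1, 40), (3, 45)])
READ d @v2: history=[(1, 40), (3, 45)] -> pick v1 -> 40
v4: WRITE b=64  (b history now [(4, 64)])
READ d @v1: history=[(1, 40), (3, 45)] -> pick v1 -> 40
READ e @v2: history=[(2, 26)] -> pick v2 -> 26
READ e @v3: history=[(2, 26)] -> pick v2 -> 26

Answer: NONE
NONE
NONE
40
NONE
NONE
40
NONE
40
40
26
26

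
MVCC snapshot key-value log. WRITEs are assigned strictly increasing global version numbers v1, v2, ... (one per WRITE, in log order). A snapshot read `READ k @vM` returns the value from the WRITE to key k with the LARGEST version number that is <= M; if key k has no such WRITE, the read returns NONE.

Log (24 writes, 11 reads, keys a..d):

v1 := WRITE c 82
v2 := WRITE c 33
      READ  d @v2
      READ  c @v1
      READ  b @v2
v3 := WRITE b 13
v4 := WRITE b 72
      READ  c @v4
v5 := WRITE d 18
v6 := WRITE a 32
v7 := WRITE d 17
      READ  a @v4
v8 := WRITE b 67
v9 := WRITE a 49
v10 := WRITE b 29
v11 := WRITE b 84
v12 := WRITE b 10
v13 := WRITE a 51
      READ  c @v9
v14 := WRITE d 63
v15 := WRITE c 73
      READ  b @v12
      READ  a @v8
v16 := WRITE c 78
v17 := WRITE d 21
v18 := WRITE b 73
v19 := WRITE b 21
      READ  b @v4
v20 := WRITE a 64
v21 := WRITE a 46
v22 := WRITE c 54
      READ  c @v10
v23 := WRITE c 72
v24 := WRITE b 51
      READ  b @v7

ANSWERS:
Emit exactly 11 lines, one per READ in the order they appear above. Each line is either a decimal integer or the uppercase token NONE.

v1: WRITE c=82  (c history now [(1, 82)])
v2: WRITE c=33  (c history now [(1, 82), (2, 33)])
READ d @v2: history=[] -> no version <= 2 -> NONE
READ c @v1: history=[(1, 82), (2, 33)] -> pick v1 -> 82
READ b @v2: history=[] -> no version <= 2 -> NONE
v3: WRITE b=13  (b history now [(3, 13)])
v4: WRITE b=72  (b history now [(3, 13), (4, 72)])
READ c @v4: history=[(1, 82), (2, 33)] -> pick v2 -> 33
v5: WRITE d=18  (d history now [(5, 18)])
v6: WRITE a=32  (a history now [(6, 32)])
v7: WRITE d=17  (d history now [(5, 18), (7, 17)])
READ a @v4: history=[(6, 32)] -> no version <= 4 -> NONE
v8: WRITE b=67  (b history now [(3, 13), (4, 72), (8, 67)])
v9: WRITE a=49  (a history now [(6, 32), (9, 49)])
v10: WRITE b=29  (b history now [(3, 13), (4, 72), (8, 67), (10, 29)])
v11: WRITE b=84  (b history now [(3, 13), (4, 72), (8, 67), (10, 29), (11, 84)])
v12: WRITE b=10  (b history now [(3, 13), (4, 72), (8, 67), (10, 29), (11, 84), (12, 10)])
v13: WRITE a=51  (a history now [(6, 32), (9, 49), (13, 51)])
READ c @v9: history=[(1, 82), (2, 33)] -> pick v2 -> 33
v14: WRITE d=63  (d history now [(5, 18), (7, 17), (14, 63)])
v15: WRITE c=73  (c history now [(1, 82), (2, 33), (15, 73)])
READ b @v12: history=[(3, 13), (4, 72), (8, 67), (10, 29), (11, 84), (12, 10)] -> pick v12 -> 10
READ a @v8: history=[(6, 32), (9, 49), (13, 51)] -> pick v6 -> 32
v16: WRITE c=78  (c history now [(1, 82), (2, 33), (15, 73), (16, 78)])
v17: WRITE d=21  (d history now [(5, 18), (7, 17), (14, 63), (17, 21)])
v18: WRITE b=73  (b history now [(3, 13), (4, 72), (8, 67), (10, 29), (11, 84), (12, 10), (18, 73)])
v19: WRITE b=21  (b history now [(3, 13), (4, 72), (8, 67), (10, 29), (11, 84), (12, 10), (18, 73), (19, 21)])
READ b @v4: history=[(3, 13), (4, 72), (8, 67), (10, 29), (11, 84), (12, 10), (18, 73), (19, 21)] -> pick v4 -> 72
v20: WRITE a=64  (a history now [(6, 32), (9, 49), (13, 51), (20, 64)])
v21: WRITE a=46  (a history now [(6, 32), (9, 49), (13, 51), (20, 64), (21, 46)])
v22: WRITE c=54  (c history now [(1, 82), (2, 33), (15, 73), (16, 78), (22, 54)])
READ c @v10: history=[(1, 82), (2, 33), (15, 73), (16, 78), (22, 54)] -> pick v2 -> 33
v23: WRITE c=72  (c history now [(1, 82), (2, 33), (15, 73), (16, 78), (22, 54), (23, 72)])
v24: WRITE b=51  (b history now [(3, 13), (4, 72), (8, 67), (10, 29), (11, 84), (12, 10), (18, 73), (19, 21), (24, 51)])
READ b @v7: history=[(3, 13), (4, 72), (8, 67), (10, 29), (11, 84), (12, 10), (18, 73), (19, 21), (24, 51)] -> pick v4 -> 72

Answer: NONE
82
NONE
33
NONE
33
10
32
72
33
72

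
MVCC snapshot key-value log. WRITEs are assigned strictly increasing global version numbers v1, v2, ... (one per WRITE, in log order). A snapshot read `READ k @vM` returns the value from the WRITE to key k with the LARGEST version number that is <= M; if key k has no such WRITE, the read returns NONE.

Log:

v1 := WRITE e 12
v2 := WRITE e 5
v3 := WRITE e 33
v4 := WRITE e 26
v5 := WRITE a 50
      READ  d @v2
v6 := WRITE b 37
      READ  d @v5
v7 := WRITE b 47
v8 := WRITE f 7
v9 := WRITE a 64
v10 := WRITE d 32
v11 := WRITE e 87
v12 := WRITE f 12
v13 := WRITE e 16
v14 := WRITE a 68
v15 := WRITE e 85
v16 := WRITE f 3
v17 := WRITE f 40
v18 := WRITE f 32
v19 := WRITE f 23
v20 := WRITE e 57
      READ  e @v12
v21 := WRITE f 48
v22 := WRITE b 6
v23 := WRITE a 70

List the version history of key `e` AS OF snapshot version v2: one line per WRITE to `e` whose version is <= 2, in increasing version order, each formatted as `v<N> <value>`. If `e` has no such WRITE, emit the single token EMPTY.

Scan writes for key=e with version <= 2:
  v1 WRITE e 12 -> keep
  v2 WRITE e 5 -> keep
  v3 WRITE e 33 -> drop (> snap)
  v4 WRITE e 26 -> drop (> snap)
  v5 WRITE a 50 -> skip
  v6 WRITE b 37 -> skip
  v7 WRITE b 47 -> skip
  v8 WRITE f 7 -> skip
  v9 WRITE a 64 -> skip
  v10 WRITE d 32 -> skip
  v11 WRITE e 87 -> drop (> snap)
  v12 WRITE f 12 -> skip
  v13 WRITE e 16 -> drop (> snap)
  v14 WRITE a 68 -> skip
  v15 WRITE e 85 -> drop (> snap)
  v16 WRITE f 3 -> skip
  v17 WRITE f 40 -> skip
  v18 WRITE f 32 -> skip
  v19 WRITE f 23 -> skip
  v20 WRITE e 57 -> drop (> snap)
  v21 WRITE f 48 -> skip
  v22 WRITE b 6 -> skip
  v23 WRITE a 70 -> skip
Collected: [(1, 12), (2, 5)]

Answer: v1 12
v2 5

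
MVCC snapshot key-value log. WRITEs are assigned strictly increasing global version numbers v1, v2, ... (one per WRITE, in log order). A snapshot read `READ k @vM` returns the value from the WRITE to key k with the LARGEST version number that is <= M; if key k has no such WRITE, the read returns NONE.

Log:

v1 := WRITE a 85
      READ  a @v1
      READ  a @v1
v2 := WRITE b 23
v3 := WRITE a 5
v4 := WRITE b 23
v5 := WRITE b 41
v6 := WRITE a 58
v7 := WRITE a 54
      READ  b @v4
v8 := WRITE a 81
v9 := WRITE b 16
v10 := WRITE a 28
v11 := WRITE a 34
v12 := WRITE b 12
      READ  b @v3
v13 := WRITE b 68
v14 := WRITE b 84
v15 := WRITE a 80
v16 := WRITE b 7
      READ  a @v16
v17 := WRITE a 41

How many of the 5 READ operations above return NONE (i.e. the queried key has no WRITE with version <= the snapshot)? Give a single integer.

v1: WRITE a=85  (a history now [(1, 85)])
READ a @v1: history=[(1, 85)] -> pick v1 -> 85
READ a @v1: history=[(1, 85)] -> pick v1 -> 85
v2: WRITE b=23  (b history now [(2, 23)])
v3: WRITE a=5  (a history now [(1, 85), (3, 5)])
v4: WRITE b=23  (b history now [(2, 23), (4, 23)])
v5: WRITE b=41  (b history now [(2, 23), (4, 23), (5, 41)])
v6: WRITE a=58  (a history now [(1, 85), (3, 5), (6, 58)])
v7: WRITE a=54  (a history now [(1, 85), (3, 5), (6, 58), (7, 54)])
READ b @v4: history=[(2, 23), (4, 23), (5, 41)] -> pick v4 -> 23
v8: WRITE a=81  (a history now [(1, 85), (3, 5), (6, 58), (7, 54), (8, 81)])
v9: WRITE b=16  (b history now [(2, 23), (4, 23), (5, 41), (9, 16)])
v10: WRITE a=28  (a history now [(1, 85), (3, 5), (6, 58), (7, 54), (8, 81), (10, 28)])
v11: WRITE a=34  (a history now [(1, 85), (3, 5), (6, 58), (7, 54), (8, 81), (10, 28), (11, 34)])
v12: WRITE b=12  (b history now [(2, 23), (4, 23), (5, 41), (9, 16), (12, 12)])
READ b @v3: history=[(2, 23), (4, 23), (5, 41), (9, 16), (12, 12)] -> pick v2 -> 23
v13: WRITE b=68  (b history now [(2, 23), (4, 23), (5, 41), (9, 16), (12, 12), (13, 68)])
v14: WRITE b=84  (b history now [(2, 23), (4, 23), (5, 41), (9, 16), (12, 12), (13, 68), (14, 84)])
v15: WRITE a=80  (a history now [(1, 85), (3, 5), (6, 58), (7, 54), (8, 81), (10, 28), (11, 34), (15, 80)])
v16: WRITE b=7  (b history now [(2, 23), (4, 23), (5, 41), (9, 16), (12, 12), (13, 68), (14, 84), (16, 7)])
READ a @v16: history=[(1, 85), (3, 5), (6, 58), (7, 54), (8, 81), (10, 28), (11, 34), (15, 80)] -> pick v15 -> 80
v17: WRITE a=41  (a history now [(1, 85), (3, 5), (6, 58), (7, 54), (8, 81), (10, 28), (11, 34), (15, 80), (17, 41)])
Read results in order: ['85', '85', '23', '23', '80']
NONE count = 0

Answer: 0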